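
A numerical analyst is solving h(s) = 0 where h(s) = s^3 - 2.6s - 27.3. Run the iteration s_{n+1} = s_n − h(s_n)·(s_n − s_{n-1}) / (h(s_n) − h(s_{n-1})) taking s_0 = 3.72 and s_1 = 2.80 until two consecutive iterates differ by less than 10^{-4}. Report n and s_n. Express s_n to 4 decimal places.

n = 6, s_n = 3.2981

h(3.72) = 14.506848, h(2.80) = -12.628000
s_2 = 2.800000 − (-12.628000)·(-0.920000)/(-27.134848) = 3.228149;  |Δ| = 0.428149
h(3.228149) = -2.052819
s_3 = 3.228149 − (-2.052819)·(0.428149)/(10.575181) = 3.311260;  |Δ| = 0.083111
h(3.311260) = 0.396843
s_4 = 3.311260 − 0.396843·(0.083111)/(2.449662) = 3.297796;  |Δ| = 0.013464
h(3.297796) = -0.009225
s_5 = 3.297796 − (-0.009225)·(-0.013464)/(-0.406068) = 3.298102;  |Δ| = 0.000306
h(3.298102) = -0.000040
s_6 = 3.298102 − (-0.000040)·(0.000306)/(0.009185) = 3.298103;  |Δ| = 0.000001
|s_6 − s_5| = 0.000001 < 10^{-4}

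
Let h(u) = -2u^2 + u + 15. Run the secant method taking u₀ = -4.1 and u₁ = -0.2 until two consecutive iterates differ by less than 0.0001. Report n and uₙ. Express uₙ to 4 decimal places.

h(-4.1) = -22.720000, h(-0.2) = 14.720000
u₂ = -0.200000 − 14.720000·(3.900000)/(37.440000) = -1.733333;  |Δ| = 1.533333
h(-1.733333) = 7.257778
u₃ = -1.733333 − 7.257778·(-1.533333)/(-7.462222) = -3.224658;  |Δ| = 1.491324
h(-3.224658) = -9.021490
u₄ = -3.224658 − (-9.021490)·(-1.491324)/(-16.279268) = -2.398210;  |Δ| = 0.826448
h(-2.398210) = 1.098971
u₅ = -2.398210 − 1.098971·(0.826448)/(10.120461) = -2.487953;  |Δ| = 0.089743
h(-2.487953) = 0.132228
u₆ = -2.487953 − 0.132228·(-0.089743)/(-0.966743) = -2.500228;  |Δ| = 0.012275
h(-2.500228) = -0.002505
u₇ = -2.500228 − (-0.002505)·(-0.012275)/(-0.134733) = -2.500000;  |Δ| = 0.000228
h(-2.500000) = 0.000005
u₈ = -2.500000 − 0.000005·(0.000228)/(0.002510) = -2.500000;  |Δ| = 0.000000
|u₈ − u₇| = 0.000000 < 0.0001

n = 8, uₙ = -2.5000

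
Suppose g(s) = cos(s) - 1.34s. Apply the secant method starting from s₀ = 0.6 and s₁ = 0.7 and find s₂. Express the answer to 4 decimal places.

0.6110

g(0.6) = 0.021336, g(0.7) = -0.173158
s₂ = 0.700000 − (-0.173158)·(0.700000 − 0.600000) / (-0.173158 − 0.021336) = 0.700000 − (-0.017316)/(-0.194493) = 0.610970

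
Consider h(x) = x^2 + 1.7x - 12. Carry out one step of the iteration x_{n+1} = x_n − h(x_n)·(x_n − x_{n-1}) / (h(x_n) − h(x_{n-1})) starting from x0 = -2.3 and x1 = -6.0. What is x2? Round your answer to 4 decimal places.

-3.9091

h(-2.3) = -10.620000, h(-6.0) = 13.800000
x2 = -6.000000 − 13.800000·(-6.000000 − (-2.300000)) / (13.800000 − (-10.620000)) = -6.000000 − (-51.060000)/(24.420000) = -3.909091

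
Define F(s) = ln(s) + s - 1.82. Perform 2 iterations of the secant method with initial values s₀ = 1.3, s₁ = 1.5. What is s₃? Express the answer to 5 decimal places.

1.44907

F(1.3) = -0.2576357, F(1.5) = 0.0854651
s₂ = 1.5000000 − 0.0854651·(1.5000000 − 1.3000000) / (0.0854651 − (-0.2576357)) = 1.5000000 − (0.0170930)/(0.3431008) = 1.4501808
F(1.4501808) = 0.0018690
s₃ = 1.4501808 − 0.0018690·(1.4501808 − 1.5000000) / (0.0018690 − 0.0854651) = 1.4501808 − (-0.0000931)/(-0.0835961) = 1.4490669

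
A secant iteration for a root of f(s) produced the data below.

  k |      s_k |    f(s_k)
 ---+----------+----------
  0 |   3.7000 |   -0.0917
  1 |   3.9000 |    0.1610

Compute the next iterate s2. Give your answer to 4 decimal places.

3.7726

s2 = 3.9000 − 0.1610·(3.9000 − 3.7000) / (0.1610 − (-0.0917))
   = 3.9000 − (0.032200)/(0.252700) = 3.772576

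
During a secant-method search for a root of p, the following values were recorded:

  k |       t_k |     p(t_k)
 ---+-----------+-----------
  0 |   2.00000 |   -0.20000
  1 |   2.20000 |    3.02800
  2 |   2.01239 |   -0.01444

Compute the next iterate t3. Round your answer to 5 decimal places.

t3 = 2.01239 − (-0.01444)·(2.01239 − 2.20000) / (-0.01444 − 3.02800)
   = 2.01239 − (0.0027091)/(-3.0424400) = 2.0132804

2.01328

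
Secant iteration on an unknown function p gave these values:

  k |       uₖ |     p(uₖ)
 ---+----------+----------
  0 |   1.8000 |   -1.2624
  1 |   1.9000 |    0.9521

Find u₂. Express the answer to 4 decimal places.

u₂ = 1.9000 − 0.9521·(1.9000 − 1.8000) / (0.9521 − (-1.2624))
   = 1.9000 − (0.095210)/(2.214500) = 1.857006

1.8570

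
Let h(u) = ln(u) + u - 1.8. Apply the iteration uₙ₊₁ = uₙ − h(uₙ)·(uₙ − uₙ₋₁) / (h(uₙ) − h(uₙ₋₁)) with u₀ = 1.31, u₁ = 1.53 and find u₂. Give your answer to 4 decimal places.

1.4390

h(1.31) = -0.219973, h(1.53) = 0.155268
u₂ = 1.530000 − 0.155268·(1.530000 − 1.310000) / (0.155268 − (-0.219973)) = 1.530000 − (0.034159)/(0.375241) = 1.438968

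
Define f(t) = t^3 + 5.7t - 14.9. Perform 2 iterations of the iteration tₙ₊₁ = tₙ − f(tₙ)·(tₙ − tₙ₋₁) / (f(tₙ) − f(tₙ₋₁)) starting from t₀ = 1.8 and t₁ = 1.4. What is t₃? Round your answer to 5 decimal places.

f(1.8) = 1.1920000, f(1.4) = -4.1760000
t₂ = 1.4000000 − (-4.1760000)·(1.4000000 − 1.8000000) / (-4.1760000 − 1.1920000) = 1.4000000 − (1.6704000)/(-5.3680000) = 1.7111773
f(1.7111773) = -0.1357430
t₃ = 1.7111773 − (-0.1357430)·(1.7111773 − 1.4000000) / (-0.1357430 − (-4.1760000)) = 1.7111773 − (-0.0422401)/(4.0402570) = 1.7216322

1.72163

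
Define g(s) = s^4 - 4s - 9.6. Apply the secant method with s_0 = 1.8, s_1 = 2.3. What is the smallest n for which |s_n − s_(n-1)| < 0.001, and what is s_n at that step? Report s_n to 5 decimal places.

g(1.8) = -6.3024000, g(2.3) = 9.1841000
s_2 = 2.3000000 − 9.1841000·(0.5000000)/(15.4865000) = 2.0034805;  |Δ| = 0.2965195
g(2.0034805) = -1.5022563
s_3 = 2.0034805 − (-1.5022563)·(-0.2965195)/(-10.6863563) = 2.0451643;  |Δ| = 0.0416838
g(2.0451643) = -0.2857032
s_4 = 2.0451643 − (-0.2857032)·(0.0416838)/(1.2165531) = 2.0549536;  |Δ| = 0.0097893
g(2.0549536) = 0.0125149
s_5 = 2.0549536 − 0.0125149·(0.0097893)/(0.2982180) = 2.0545428;  |Δ| = 0.0004108
|s_5 − s_4| = 0.0004108 < 0.001

n = 5, s_n = 2.05454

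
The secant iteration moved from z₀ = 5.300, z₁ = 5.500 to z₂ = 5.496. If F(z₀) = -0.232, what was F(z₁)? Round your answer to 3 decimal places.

0.005

The secant line through (5.300, -0.232) and (5.500, F(z₁)) crosses zero at z₂ = 5.496.
So (5.300, -0.232), (5.500, F(z₁)), (5.496, 0) are collinear:
F(z₁) = -0.232 · (5.500 − 5.496) / (5.300 − 5.496) = -0.232 · (0.00400)/(-0.19600) = 0.00473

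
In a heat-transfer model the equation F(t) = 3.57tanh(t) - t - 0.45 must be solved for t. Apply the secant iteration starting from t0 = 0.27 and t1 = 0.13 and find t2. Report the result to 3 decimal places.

F(0.27) = 0.22114, F(0.13) = -0.11850
t2 = 0.13000 − (-0.11850)·(0.13000 − 0.27000) / (-0.11850 − 0.22114) = 0.13000 − (0.01659)/(-0.33964) = 0.17884

0.179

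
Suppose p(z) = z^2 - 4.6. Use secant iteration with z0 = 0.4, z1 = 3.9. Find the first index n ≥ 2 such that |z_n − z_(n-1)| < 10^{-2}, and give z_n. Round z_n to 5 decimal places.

n = 6, z_n = 2.14473

p(0.4) = -4.4400000, p(3.9) = 10.6100000
z2 = 3.9000000 − 10.6100000·(3.5000000)/(15.0500000) = 1.4325581;  |Δ| = 2.4674419
p(1.4325581) = -2.5477772
z3 = 1.4325581 − (-2.5477772)·(-2.4674419)/(-13.1577772) = 1.9103358;  |Δ| = 0.4777777
p(1.9103358) = -0.9506171
z4 = 1.9103358 − (-0.9506171)·(0.4777777)/(1.5971601) = 2.1947053;  |Δ| = 0.2843695
p(2.1947053) = 0.2167314
z5 = 2.1947053 − 0.2167314·(0.2843695)/(1.1673485) = 2.1419089;  |Δ| = 0.0527964
p(2.1419089) = -0.0122262
z6 = 2.1419089 − (-0.0122262)·(-0.0527964)/(-0.2289576) = 2.1447282;  |Δ| = 0.0028193
|z6 − z5| = 0.0028193 < 10^{-2}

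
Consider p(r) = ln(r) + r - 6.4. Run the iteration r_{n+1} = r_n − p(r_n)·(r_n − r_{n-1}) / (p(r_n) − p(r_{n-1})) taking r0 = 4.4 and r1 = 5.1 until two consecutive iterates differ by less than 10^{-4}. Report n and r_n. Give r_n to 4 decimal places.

p(4.4) = -0.518395, p(5.1) = 0.329241
r2 = 5.100000 − 0.329241·(0.700000)/(0.847636) = 4.828105;  |Δ| = 0.271895
p(4.828105) = 0.002558
r3 = 4.828105 − 0.002558·(-0.271895)/(-0.326682) = 4.825975;  |Δ| = 0.002129
p(4.825975) = -0.000012
r4 = 4.825975 − (-0.000012)·(-0.002129)/(-0.002571) = 4.825985;  |Δ| = 0.000010
|r4 − r3| = 0.000010 < 10^{-4}

n = 4, r_n = 4.8260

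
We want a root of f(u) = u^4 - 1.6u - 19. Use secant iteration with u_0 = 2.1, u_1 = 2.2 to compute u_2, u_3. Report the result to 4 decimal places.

f(2.1) = -2.911900, f(2.2) = 0.905600
u_2 = 2.200000 − 0.905600·(2.200000 − 2.100000) / (0.905600 − (-2.911900)) = 2.200000 − (0.090560)/(3.817500) = 2.176278
f(2.176278) = -0.050601
u_3 = 2.176278 − (-0.050601)·(2.176278 − 2.200000) / (-0.050601 − 0.905600) = 2.176278 − (0.001200)/(-0.956201) = 2.177533

2.1763, 2.1775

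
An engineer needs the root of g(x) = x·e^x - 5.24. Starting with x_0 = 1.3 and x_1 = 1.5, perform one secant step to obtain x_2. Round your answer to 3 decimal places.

g(1.3) = -0.46991, g(1.5) = 1.48253
x_2 = 1.50000 − 1.48253·(1.50000 − 1.30000) / (1.48253 − (-0.46991)) = 1.50000 − (0.29651)/(1.95245) = 1.34814

1.348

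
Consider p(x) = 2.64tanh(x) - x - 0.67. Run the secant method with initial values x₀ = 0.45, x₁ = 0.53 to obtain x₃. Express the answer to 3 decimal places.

0.455

p(0.45) = -0.00619, p(0.53) = 0.08141
x₂ = 0.53000 − 0.08141·(0.53000 − 0.45000) / (0.08141 − (-0.00619)) = 0.53000 − (0.00651)/(0.08759) = 0.45565
p(0.45565) = 0.00040
x₃ = 0.45565 − 0.00040·(0.45565 − 0.53000) / (0.00040 − 0.08141) = 0.45565 − (-0.00003)/(-0.08101) = 0.45529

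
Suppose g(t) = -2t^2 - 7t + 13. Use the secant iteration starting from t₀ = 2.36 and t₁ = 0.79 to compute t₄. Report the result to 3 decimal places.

1.342

g(2.36) = -14.65920, g(0.79) = 6.22180
t₂ = 0.79000 − 6.22180·(0.79000 − 2.36000) / (6.22180 − (-14.65920)) = 0.79000 − (-9.76823)/(20.88100) = 1.25780
g(1.25780) = 1.03122
t₃ = 1.25780 − 1.03122·(1.25780 − 0.79000) / (1.03122 − 6.22180) = 1.25780 − (0.48241)/(-5.19058) = 1.35074
g(1.35074) = -0.10423
t₄ = 1.35074 − (-0.10423)·(1.35074 − 1.25780) / (-0.10423 − 1.03122) = 1.35074 − (-0.00969)/(-1.13546) = 1.34221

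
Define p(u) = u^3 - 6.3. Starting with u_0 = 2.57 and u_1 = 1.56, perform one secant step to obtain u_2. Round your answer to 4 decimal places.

p(2.57) = 10.674593, p(1.56) = -2.503584
u_2 = 1.560000 − (-2.503584)·(1.560000 − 2.570000) / (-2.503584 − 10.674593) = 1.560000 − (2.528620)/(-13.178177) = 1.751879

1.7519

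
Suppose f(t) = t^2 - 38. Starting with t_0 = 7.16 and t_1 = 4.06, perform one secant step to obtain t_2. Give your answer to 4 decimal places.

5.9777

f(7.16) = 13.265600, f(4.06) = -21.516400
t_2 = 4.060000 − (-21.516400)·(4.060000 − 7.160000) / (-21.516400 − 13.265600) = 4.060000 − (66.700840)/(-34.782000) = 5.977683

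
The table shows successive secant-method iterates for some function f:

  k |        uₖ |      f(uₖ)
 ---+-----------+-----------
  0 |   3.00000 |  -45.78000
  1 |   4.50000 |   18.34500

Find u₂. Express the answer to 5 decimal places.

4.07088

u₂ = 4.50000 − 18.34500·(4.50000 − 3.00000) / (18.34500 − (-45.78000))
   = 4.50000 − (27.5175000)/(64.1250000) = 4.0708772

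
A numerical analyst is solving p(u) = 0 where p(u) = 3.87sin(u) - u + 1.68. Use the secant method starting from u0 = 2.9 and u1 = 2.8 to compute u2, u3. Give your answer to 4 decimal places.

2.8375, 2.8378

p(2.9) = -0.294105, p(2.8) = 0.176404
u2 = 2.800000 − 0.176404·(2.800000 − 2.900000) / (0.176404 − (-0.294105)) = 2.800000 − (-0.017640)/(0.470509) = 2.837492
p(2.837492) = 0.001321
u3 = 2.837492 − 0.001321·(2.837492 − 2.800000) / (0.001321 − 0.176404) = 2.837492 − (0.000050)/(-0.175083) = 2.837775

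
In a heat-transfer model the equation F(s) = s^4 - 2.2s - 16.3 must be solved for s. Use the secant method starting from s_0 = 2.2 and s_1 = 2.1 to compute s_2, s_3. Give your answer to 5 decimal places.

2.13917, 2.14101

F(2.2) = 2.2856000, F(2.1) = -1.4719000
s_2 = 2.1000000 − (-1.4719000)·(2.1000000 − 2.2000000) / (-1.4719000 − 2.2856000) = 2.1000000 − (0.1471900)/(-3.7575000) = 2.1391723
F(2.1391723) = -0.0658702
s_3 = 2.1391723 − (-0.0658702)·(2.1391723 − 2.1000000) / (-0.0658702 − (-1.4719000)) = 2.1391723 − (-0.0025803)/(1.4060298) = 2.1410075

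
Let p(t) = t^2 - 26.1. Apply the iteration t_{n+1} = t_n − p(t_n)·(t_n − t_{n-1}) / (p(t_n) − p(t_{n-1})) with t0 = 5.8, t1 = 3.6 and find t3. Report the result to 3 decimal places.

p(5.8) = 7.54000, p(3.6) = -13.14000
t2 = 3.60000 − (-13.14000)·(3.60000 − 5.80000) / (-13.14000 − 7.54000) = 3.60000 − (28.90800)/(-20.68000) = 4.99787
p(4.99787) = -1.12127
t3 = 4.99787 − (-1.12127)·(4.99787 − 3.60000) / (-1.12127 − (-13.14000)) = 4.99787 − (-1.56740)/(12.01873) = 5.12829

5.128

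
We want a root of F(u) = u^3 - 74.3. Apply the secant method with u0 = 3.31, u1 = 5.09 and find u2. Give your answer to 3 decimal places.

4.018

F(3.31) = -38.03531, F(5.09) = 57.57223
u2 = 5.09000 − 57.57223·(5.09000 − 3.31000) / (57.57223 − (-38.03531)) = 5.09000 − (102.47857)/(95.60754) = 4.01813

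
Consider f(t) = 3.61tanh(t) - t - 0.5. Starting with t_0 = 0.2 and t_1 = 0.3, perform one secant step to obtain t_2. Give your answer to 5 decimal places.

0.19476

f(0.2) = 0.0125249, f(0.3) = 0.2516385
t_2 = 0.3000000 − 0.2516385·(0.3000000 − 0.2000000) / (0.2516385 − 0.0125249) = 0.3000000 − (0.0251639)/(0.2391136) = 0.1947619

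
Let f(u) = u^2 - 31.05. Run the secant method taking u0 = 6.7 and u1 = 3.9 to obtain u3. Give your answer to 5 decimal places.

5.60426

f(6.7) = 13.8400000, f(3.9) = -15.8400000
u2 = 3.9000000 − (-15.8400000)·(3.9000000 − 6.7000000) / (-15.8400000 − 13.8400000) = 3.9000000 − (44.3520000)/(-29.6800000) = 5.3943396
f(5.3943396) = -1.9511000
u3 = 5.3943396 − (-1.9511000)·(5.3943396 − 3.9000000) / (-1.9511000 − (-15.8400000)) = 5.3943396 − (-2.9156061)/(13.8889000) = 5.6042631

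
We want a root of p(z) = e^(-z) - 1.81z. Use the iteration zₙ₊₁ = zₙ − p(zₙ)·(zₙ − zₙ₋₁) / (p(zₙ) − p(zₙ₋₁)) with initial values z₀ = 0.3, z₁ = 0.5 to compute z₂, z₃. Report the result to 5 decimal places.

0.37972, 0.37840

p(0.3) = 0.1978182, p(0.5) = -0.2984693
z₂ = 0.5000000 − (-0.2984693)·(0.5000000 − 0.3000000) / (-0.2984693 − 0.1978182) = 0.5000000 − (-0.0596939)/(-0.4962876) = 0.3797192
p(0.3797192) = -0.0032383
z₃ = 0.3797192 − (-0.0032383)·(0.3797192 − 0.5000000) / (-0.0032383 − (-0.2984693)) = 0.3797192 − (0.0003895)/(0.2952311) = 0.3783999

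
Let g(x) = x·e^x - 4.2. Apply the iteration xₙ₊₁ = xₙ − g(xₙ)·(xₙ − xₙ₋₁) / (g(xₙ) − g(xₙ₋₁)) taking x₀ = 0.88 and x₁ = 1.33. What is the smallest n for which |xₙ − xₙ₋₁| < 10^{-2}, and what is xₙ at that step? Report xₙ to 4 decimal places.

n = 4, xₙ = 1.2290

g(0.88) = -2.078408, g(1.33) = 0.828788
x₂ = 1.330000 − 0.828788·(0.450000)/(2.907196) = 1.201713;  |Δ| = 0.128287
g(1.201713) = -0.203329
x₃ = 1.201713 − (-0.203329)·(-0.128287)/(-1.032117) = 1.226986;  |Δ| = 0.025273
g(1.226986) = -0.014832
x₄ = 1.226986 − (-0.014832)·(0.025273)/(0.188498) = 1.228975;  |Δ| = 0.001989
|x₄ − x₃| = 0.001989 < 10^{-2}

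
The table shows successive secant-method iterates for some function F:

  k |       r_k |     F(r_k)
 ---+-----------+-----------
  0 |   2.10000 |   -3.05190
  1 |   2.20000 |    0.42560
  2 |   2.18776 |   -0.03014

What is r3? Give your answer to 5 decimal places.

2.18857

r3 = 2.18776 − (-0.03014)·(2.18776 − 2.20000) / (-0.03014 − 0.42560)
   = 2.18776 − (0.0003689)/(-0.4557400) = 2.1885695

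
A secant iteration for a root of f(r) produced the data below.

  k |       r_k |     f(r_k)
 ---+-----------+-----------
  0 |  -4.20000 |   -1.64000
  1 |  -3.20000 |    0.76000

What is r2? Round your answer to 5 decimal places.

r2 = -3.20000 − 0.76000·(-3.20000 − (-4.20000)) / (0.76000 − (-1.64000))
   = -3.20000 − (0.7600000)/(2.4000000) = -3.5166667

-3.51667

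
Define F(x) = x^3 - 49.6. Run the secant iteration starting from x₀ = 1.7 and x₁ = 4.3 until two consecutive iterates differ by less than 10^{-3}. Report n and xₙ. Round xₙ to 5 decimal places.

F(1.7) = -44.6870000, F(4.3) = 29.9070000
x₂ = 4.3000000 − 29.9070000·(2.6000000)/(74.5940000) = 3.2575810;  |Δ| = 1.0424190
F(3.2575810) = -15.0310900
x₃ = 3.2575810 − (-15.0310900)·(-1.0424190)/(-44.9380900) = 3.6062539;  |Δ| = 0.3486729
F(3.6062539) = -2.7004250
x₄ = 3.6062539 − (-2.7004250)·(0.3486729)/(12.3306651) = 3.6826135;  |Δ| = 0.0763596
F(3.6826135) = 0.3422884
x₅ = 3.6826135 − 0.3422884·(0.0763596)/(3.0427134) = 3.6740235;  |Δ| = 0.0085900
F(3.6740235) = -0.0063820
x₆ = 3.6740235 − (-0.0063820)·(-0.0085900)/(-0.3486704) = 3.6741807;  |Δ| = 0.0001572
|x₆ − x₅| = 0.0001572 < 10^{-3}

n = 6, xₙ = 3.67418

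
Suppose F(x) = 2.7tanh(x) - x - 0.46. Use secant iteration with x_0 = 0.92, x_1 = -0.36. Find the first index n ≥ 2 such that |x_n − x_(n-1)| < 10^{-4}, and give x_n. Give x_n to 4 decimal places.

n = 6, x_n = 0.2821

F(0.92) = 0.579923, F(-0.36) = -1.032078
x_2 = -0.360000 − (-1.032078)·(-1.280000)/(-1.612001) = 0.459515;  |Δ| = 0.819515
F(0.459515) = 0.240645
x_3 = 0.459515 − 0.240645·(0.819515)/(1.272723) = 0.304562;  |Δ| = 0.154953
F(0.304562) = 0.033239
x_4 = 0.304562 − 0.033239·(-0.154953)/(-0.207406) = 0.279729;  |Δ| = 0.024833
F(0.279729) = -0.003563
x_5 = 0.279729 − (-0.003563)·(-0.024833)/(-0.036802) = 0.282133;  |Δ| = 0.002404
F(0.282133) = 0.000038
x_6 = 0.282133 − 0.000038·(0.002404)/(0.003600) = 0.282108;  |Δ| = 0.000025
|x_6 − x_5| = 0.000025 < 10^{-4}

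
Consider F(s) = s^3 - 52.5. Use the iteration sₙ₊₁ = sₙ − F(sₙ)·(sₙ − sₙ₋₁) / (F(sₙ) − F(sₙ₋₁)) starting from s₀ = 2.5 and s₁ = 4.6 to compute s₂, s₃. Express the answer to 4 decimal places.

3.4477, 3.6832

F(2.5) = -36.875000, F(4.6) = 44.836000
s₂ = 4.600000 − 44.836000·(4.600000 − 2.500000) / (44.836000 − (-36.875000)) = 4.600000 − (94.155600)/(81.711000) = 3.447700
F(3.447700) = -11.518454
s₃ = 3.447700 − (-11.518454)·(3.447700 − 4.600000) / (-11.518454 − 44.836000) = 3.447700 − (13.272717)/(-56.354454) = 3.683222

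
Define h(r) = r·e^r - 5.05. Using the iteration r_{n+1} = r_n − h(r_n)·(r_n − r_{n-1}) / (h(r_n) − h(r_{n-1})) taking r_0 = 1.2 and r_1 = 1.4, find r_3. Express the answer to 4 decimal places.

1.3321

h(1.2) = -1.065860, h(1.4) = 0.627280
r_2 = 1.400000 − 0.627280·(1.400000 − 1.200000) / (0.627280 − (-1.065860)) = 1.400000 − (0.125456)/(1.693140) = 1.325903
h(1.325903) = -0.057198
r_3 = 1.325903 − (-0.057198)·(1.325903 − 1.400000) / (-0.057198 − 0.627280) = 1.325903 − (0.004238)/(-0.684478) = 1.332095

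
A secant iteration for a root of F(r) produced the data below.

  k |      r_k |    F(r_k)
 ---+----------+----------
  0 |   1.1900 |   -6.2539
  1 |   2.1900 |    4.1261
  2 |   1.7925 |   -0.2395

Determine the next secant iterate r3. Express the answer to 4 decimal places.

r3 = 1.7925 − (-0.2395)·(1.7925 − 2.1900) / (-0.2395 − 4.1261)
   = 1.7925 − (0.095201)/(-4.365600) = 1.814307

1.8143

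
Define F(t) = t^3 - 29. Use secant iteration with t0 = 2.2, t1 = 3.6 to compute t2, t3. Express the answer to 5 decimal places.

F(2.2) = -18.3520000, F(3.6) = 17.6560000
t2 = 3.6000000 − 17.6560000·(3.6000000 − 2.2000000) / (17.6560000 − (-18.3520000)) = 3.6000000 − (24.7184000)/(36.0080000) = 2.9135303
F(2.9135303) = -4.2680347
t3 = 2.9135303 − (-4.2680347)·(2.9135303 − 3.6000000) / (-4.2680347 − 17.6560000) = 2.9135303 − (2.9298764)/(-21.9240347) = 3.0471680

2.91353, 3.04717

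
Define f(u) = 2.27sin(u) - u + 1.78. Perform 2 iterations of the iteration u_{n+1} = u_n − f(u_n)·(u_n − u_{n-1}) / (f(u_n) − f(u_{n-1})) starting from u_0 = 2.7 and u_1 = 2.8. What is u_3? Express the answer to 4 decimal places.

2.7164

f(2.7) = 0.050152, f(2.8) = -0.259577
u_2 = 2.800000 − (-0.259577)·(2.800000 − 2.700000) / (-0.259577 − 0.050152) = 2.800000 − (-0.025958)/(-0.309729) = 2.716192
f(2.716192) = 0.000604
u_3 = 2.716192 − 0.000604·(2.716192 − 2.800000) / (0.000604 − (-0.259577)) = 2.716192 − (-0.000051)/(0.260181) = 2.716387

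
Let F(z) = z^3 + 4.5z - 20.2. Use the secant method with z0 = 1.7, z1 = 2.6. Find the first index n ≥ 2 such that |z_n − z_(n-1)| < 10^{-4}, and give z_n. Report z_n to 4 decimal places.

n = 6, z_n = 2.1816

F(1.7) = -7.637000, F(2.6) = 9.076000
z2 = 2.600000 − 9.076000·(0.900000)/(16.713000) = 2.111255;  |Δ| = 0.488745
F(2.111255) = -1.288655
z3 = 2.111255 − (-1.288655)·(-0.488745)/(-10.364655) = 2.172021;  |Δ| = 0.060767
F(2.172021) = -0.179012
z4 = 2.172021 − (-0.179012)·(0.060767)/(1.109643) = 2.181824;  |Δ| = 0.009803
F(2.181824) = 0.004473
z5 = 2.181824 − 0.004473·(0.009803)/(0.183484) = 2.181585;  |Δ| = 0.000239
F(2.181585) = -0.000015
z6 = 2.181585 − (-0.000015)·(-0.000239)/(-0.004487) = 2.181586;  |Δ| = 0.000001
|z6 − z5| = 0.000001 < 10^{-4}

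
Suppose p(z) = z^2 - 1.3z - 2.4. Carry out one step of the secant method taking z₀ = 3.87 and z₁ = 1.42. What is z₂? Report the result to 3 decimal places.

1.979

p(3.87) = 7.54590, p(1.42) = -2.22960
z₂ = 1.42000 − (-2.22960)·(1.42000 − 3.87000) / (-2.22960 − 7.54590) = 1.42000 − (5.46252)/(-9.77550) = 1.97880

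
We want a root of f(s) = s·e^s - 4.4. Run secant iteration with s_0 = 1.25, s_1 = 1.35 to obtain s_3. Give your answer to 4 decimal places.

f(1.25) = -0.037071, f(1.35) = 0.807524
s_2 = 1.350000 − 0.807524·(1.350000 − 1.250000) / (0.807524 − (-0.037071)) = 1.350000 − (0.080752)/(0.844596) = 1.254389
f(1.254389) = -0.002492
s_3 = 1.254389 − (-0.002492)·(1.254389 − 1.350000) / (-0.002492 − 0.807524) = 1.254389 − (0.000238)/(-0.810016) = 1.254683

1.2547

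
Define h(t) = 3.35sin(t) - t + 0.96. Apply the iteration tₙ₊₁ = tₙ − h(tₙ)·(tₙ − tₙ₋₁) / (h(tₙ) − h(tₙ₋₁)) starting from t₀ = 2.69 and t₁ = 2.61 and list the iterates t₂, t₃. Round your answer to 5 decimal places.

2.62218, 2.62235

h(2.69) = -0.2680631, h(2.61) = 0.0481380
t₂ = 2.6100000 − 0.0481380·(2.6100000 − 2.6900000) / (0.0481380 − (-0.2680631)) = 2.6100000 − (-0.0038510)/(0.3162010) = 2.6221791
h(2.6221791) = 0.0006643
t₃ = 2.6221791 − 0.0006643·(2.6221791 − 2.6100000) / (0.0006643 − 0.0481380) = 2.6221791 − (0.0000081)/(-0.0474737) = 2.6223495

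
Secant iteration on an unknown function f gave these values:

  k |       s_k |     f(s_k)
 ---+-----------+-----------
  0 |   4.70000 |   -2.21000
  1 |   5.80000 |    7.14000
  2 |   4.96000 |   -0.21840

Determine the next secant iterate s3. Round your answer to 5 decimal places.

4.98493

s3 = 4.96000 − (-0.21840)·(4.96000 − 5.80000) / (-0.21840 − 7.14000)
   = 4.96000 − (0.1834560)/(-7.3584000) = 4.9849315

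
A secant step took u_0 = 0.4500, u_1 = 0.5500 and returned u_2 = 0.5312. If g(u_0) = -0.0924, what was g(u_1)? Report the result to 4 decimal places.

0.0214

The secant line through (0.4500, -0.0924) and (0.5500, g(u_1)) crosses zero at u_2 = 0.5312.
So (0.4500, -0.0924), (0.5500, g(u_1)), (0.5312, 0) are collinear:
g(u_1) = -0.0924 · (0.5500 − 0.5312) / (0.4500 − 0.5312) = -0.0924 · (0.018800)/(-0.081200) = 0.021393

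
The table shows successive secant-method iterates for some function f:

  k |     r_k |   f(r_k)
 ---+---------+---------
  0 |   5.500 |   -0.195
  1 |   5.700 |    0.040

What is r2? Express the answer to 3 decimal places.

5.666

r2 = 5.700 − 0.040·(5.700 − 5.500) / (0.040 − (-0.195))
   = 5.700 − (0.00800)/(0.23500) = 5.66596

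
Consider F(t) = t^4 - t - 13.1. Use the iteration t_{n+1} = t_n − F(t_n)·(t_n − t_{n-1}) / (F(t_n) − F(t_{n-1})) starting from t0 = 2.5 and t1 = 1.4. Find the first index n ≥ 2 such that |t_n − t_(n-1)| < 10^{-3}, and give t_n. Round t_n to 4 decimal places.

n = 7, t_n = 1.9703

F(2.5) = 23.462500, F(1.4) = -10.658400
t2 = 1.400000 − (-10.658400)·(-1.100000)/(-34.120900) = 1.743609;  |Δ| = 0.343609
F(1.743609) = -5.600966
t3 = 1.743609 − (-5.600966)·(0.343609)/(5.057434) = 2.124146;  |Δ| = 0.380537
F(2.124146) = 5.133957
t4 = 2.124146 − 5.133957·(0.380537)/(10.734923) = 1.942155;  |Δ| = 0.181991
F(1.942155) = -0.814436
t5 = 1.942155 − (-0.814436)·(-0.181991)/(-5.948393) = 1.967072;  |Δ| = 0.024918
F(1.967072) = -0.095020
t6 = 1.967072 − (-0.095020)·(0.024918)/(0.719417) = 1.970363;  |Δ| = 0.003291
F(1.970363) = 0.002140
t7 = 1.970363 − 0.002140·(0.003291)/(0.097159) = 1.970291;  |Δ| = 0.000072
|t7 − t6| = 0.000072 < 10^{-3}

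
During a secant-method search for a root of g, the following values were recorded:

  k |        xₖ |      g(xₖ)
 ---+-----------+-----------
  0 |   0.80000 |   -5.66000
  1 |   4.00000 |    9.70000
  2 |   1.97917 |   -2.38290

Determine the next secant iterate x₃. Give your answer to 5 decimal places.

2.37770

x₃ = 1.97917 − (-2.38290)·(1.97917 − 4.00000) / (-2.38290 − 9.70000)
   = 1.97917 − (4.8154358)/(-12.0829000) = 2.3777031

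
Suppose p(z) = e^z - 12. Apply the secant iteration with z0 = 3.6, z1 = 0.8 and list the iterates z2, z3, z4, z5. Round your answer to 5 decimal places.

1.59623, 3.67307, 2.02233, 2.25290

p(3.6) = 24.5982344, p(0.8) = -9.7744591
z2 = 0.8000000 − (-9.7744591)·(0.8000000 − 3.6000000) / (-9.7744591 − 24.5982344) = 0.8000000 − (27.3684854)/(-34.3726935) = 1.5962275
p(1.5962275) = -7.0656175
z3 = 1.5962275 − (-7.0656175)·(1.5962275 − 0.8000000) / (-7.0656175 − (-9.7744591)) = 1.5962275 − (-5.6258393)/(2.7088416) = 3.6730707
p(3.6730707) = 27.3726234
z4 = 3.6730707 − 27.3726234·(3.6730707 − 1.5962275) / (27.3726234 − (-7.0656175)) = 3.6730707 − (56.8486466)/(34.4382409) = 2.0223289
p(2.0223289) = -4.4440989
z5 = 2.0223289 − (-4.4440989)·(2.0223289 − 3.6730707) / (-4.4440989 − 27.3726234) = 2.0223289 − (7.3360603)/(-31.8167224) = 2.2529013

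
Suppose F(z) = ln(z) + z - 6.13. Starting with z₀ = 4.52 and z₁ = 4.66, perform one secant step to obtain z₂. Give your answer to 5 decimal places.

F(4.52) = -0.1014880, F(4.66) = 0.0690154
z₂ = 4.6600000 − 0.0690154·(4.6600000 − 4.5200000) / (0.0690154 − (-0.1014880)) = 4.6600000 − (0.0096622)/(0.1705035) = 4.6033316

4.60333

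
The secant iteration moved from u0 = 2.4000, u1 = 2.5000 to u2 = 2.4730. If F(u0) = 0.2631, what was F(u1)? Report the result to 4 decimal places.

The secant line through (2.4000, 0.2631) and (2.5000, F(u1)) crosses zero at u2 = 2.4730.
So (2.4000, 0.2631), (2.5000, F(u1)), (2.4730, 0) are collinear:
F(u1) = 0.2631 · (2.5000 − 2.4730) / (2.4000 − 2.4730) = 0.2631 · (0.027000)/(-0.073000) = -0.097311

-0.0973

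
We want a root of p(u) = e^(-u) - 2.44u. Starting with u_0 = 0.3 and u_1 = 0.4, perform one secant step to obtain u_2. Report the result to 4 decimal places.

p(0.3) = 0.008818, p(0.4) = -0.305680
u_2 = 0.400000 − (-0.305680)·(0.400000 − 0.300000) / (-0.305680 − 0.008818) = 0.400000 − (-0.030568)/(-0.314498) = 0.302804

0.3028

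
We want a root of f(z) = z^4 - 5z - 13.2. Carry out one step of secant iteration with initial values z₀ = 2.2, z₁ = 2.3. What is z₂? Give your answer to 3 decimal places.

2.219

f(2.2) = -0.77440, f(2.3) = 3.28410
z₂ = 2.30000 − 3.28410·(2.30000 − 2.20000) / (3.28410 − (-0.77440)) = 2.30000 − (0.32841)/(4.05850) = 2.21908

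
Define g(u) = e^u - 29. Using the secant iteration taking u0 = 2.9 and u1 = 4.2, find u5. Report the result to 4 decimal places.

3.3671

g(2.9) = -10.825855, g(4.2) = 37.686331
u2 = 4.200000 − 37.686331·(4.200000 − 2.900000) / (37.686331 − (-10.825855)) = 4.200000 − (48.992230)/(48.512186) = 3.190105
g(3.190105) = -4.709030
u3 = 3.190105 − (-4.709030)·(3.190105 − 4.200000) / (-4.709030 − 37.686331) = 3.190105 − (4.755628)/(-42.395361) = 3.302278
g(3.302278) = -1.825529
u4 = 3.302278 − (-1.825529)·(3.302278 − 3.190105) / (-1.825529 − (-4.709030)) = 3.302278 − (-0.204776)/(2.883501) = 3.373294
g(3.373294) = 0.174478
u5 = 3.373294 − 0.174478·(3.373294 − 3.302278) / (0.174478 − (-1.825529)) = 3.373294 − (0.012391)/(2.000007) = 3.367099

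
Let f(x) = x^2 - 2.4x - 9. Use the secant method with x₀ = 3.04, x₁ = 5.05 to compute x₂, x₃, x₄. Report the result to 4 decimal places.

4.2798, 4.4176, 4.4314

f(3.04) = -7.054400, f(5.05) = 4.382500
x₂ = 5.050000 − 4.382500·(5.050000 − 3.040000) / (4.382500 − (-7.054400)) = 5.050000 − (8.808825)/(11.436900) = 4.279789
f(4.279789) = -0.954899
x₃ = 4.279789 − (-0.954899)·(4.279789 − 5.050000) / (-0.954899 − 4.382500) = 4.279789 − (0.735474)/(-5.337399) = 4.417585
f(4.417585) = -0.087144
x₄ = 4.417585 − (-0.087144)·(4.417585 − 4.279789) / (-0.087144 − (-0.954899)) = 4.417585 − (-0.012008)/(0.867755) = 4.431424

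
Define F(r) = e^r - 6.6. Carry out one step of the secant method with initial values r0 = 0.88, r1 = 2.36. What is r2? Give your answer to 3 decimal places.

1.638

F(0.88) = -4.18910, F(2.36) = 3.99095
r2 = 2.36000 − 3.99095·(2.36000 − 0.88000) / (3.99095 − (-4.18910)) = 2.36000 − (5.90661)/(8.18005) = 1.63793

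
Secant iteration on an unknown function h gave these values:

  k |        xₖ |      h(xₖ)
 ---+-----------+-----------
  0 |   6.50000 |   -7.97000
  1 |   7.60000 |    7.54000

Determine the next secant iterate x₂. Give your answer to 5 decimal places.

7.06525

x₂ = 7.60000 − 7.54000·(7.60000 − 6.50000) / (7.54000 − (-7.97000))
   = 7.60000 − (8.2940000)/(15.5100000) = 7.0652482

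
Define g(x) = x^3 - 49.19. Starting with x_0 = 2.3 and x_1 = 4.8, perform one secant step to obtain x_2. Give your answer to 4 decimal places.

3.2404

g(2.3) = -37.023000, g(4.8) = 61.402000
x_2 = 4.800000 − 61.402000·(4.800000 − 2.300000) / (61.402000 − (-37.023000)) = 4.800000 − (153.505000)/(98.425000) = 3.240386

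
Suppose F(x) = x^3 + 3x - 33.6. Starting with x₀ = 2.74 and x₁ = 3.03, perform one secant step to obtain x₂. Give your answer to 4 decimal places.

F(2.74) = -4.809176, F(3.03) = 3.308127
x₂ = 3.030000 − 3.308127·(3.030000 − 2.740000) / (3.308127 − (-4.809176)) = 3.030000 − (0.959357)/(8.117303) = 2.911813

2.9118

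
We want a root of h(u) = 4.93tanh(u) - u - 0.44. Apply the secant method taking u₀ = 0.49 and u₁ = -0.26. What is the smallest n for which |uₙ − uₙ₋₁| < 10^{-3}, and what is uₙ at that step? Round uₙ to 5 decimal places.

n = 4, uₙ = 0.11255

h(0.49) = 1.3092870, h(-0.26) = -1.4336770
u₂ = -0.2600000 − (-1.4336770)·(-0.7500000)/(-2.7429640) = 0.1320058;  |Δ| = 0.3920058
h(0.1320058) = 0.0750288
u₃ = 0.1320058 − 0.0750288·(0.3920058)/(1.5087057) = 0.1125111;  |Δ| = 0.0194947
h(0.1125111) = -0.0001600
u₄ = 0.1125111 − (-0.0001600)·(-0.0194947)/(-0.0751888) = 0.1125526;  |Δ| = 0.0000415
|u₄ − u₃| = 0.0000415 < 10^{-3}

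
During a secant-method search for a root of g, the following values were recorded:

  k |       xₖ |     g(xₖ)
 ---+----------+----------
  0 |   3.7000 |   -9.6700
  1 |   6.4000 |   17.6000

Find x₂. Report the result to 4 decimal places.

x₂ = 6.4000 − 17.6000·(6.4000 − 3.7000) / (17.6000 − (-9.6700))
   = 6.4000 − (47.520000)/(27.270000) = 4.657426

4.6574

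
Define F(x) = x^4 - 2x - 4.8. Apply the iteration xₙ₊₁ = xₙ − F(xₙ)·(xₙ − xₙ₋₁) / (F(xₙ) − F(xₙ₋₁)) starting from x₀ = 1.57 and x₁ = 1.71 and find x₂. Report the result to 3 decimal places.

F(1.57) = -1.86427, F(1.71) = 0.33036
x₂ = 1.71000 − 0.33036·(1.71000 − 1.57000) / (0.33036 − (-1.86427)) = 1.71000 − (0.04625)/(2.19463) = 1.68893

1.689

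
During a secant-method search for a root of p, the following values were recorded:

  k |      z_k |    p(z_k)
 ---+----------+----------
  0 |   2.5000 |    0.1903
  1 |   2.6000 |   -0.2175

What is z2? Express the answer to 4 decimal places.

z2 = 2.6000 − (-0.2175)·(2.6000 − 2.5000) / (-0.2175 − 0.1903)
   = 2.6000 − (-0.021750)/(-0.407800) = 2.546665

2.5467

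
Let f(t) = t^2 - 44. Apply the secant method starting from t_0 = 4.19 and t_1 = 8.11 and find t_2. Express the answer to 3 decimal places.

f(4.19) = -26.44390, f(8.11) = 21.77210
t_2 = 8.11000 − 21.77210·(8.11000 − 4.19000) / (21.77210 − (-26.44390)) = 8.11000 − (85.34663)/(48.21600) = 6.33991

6.340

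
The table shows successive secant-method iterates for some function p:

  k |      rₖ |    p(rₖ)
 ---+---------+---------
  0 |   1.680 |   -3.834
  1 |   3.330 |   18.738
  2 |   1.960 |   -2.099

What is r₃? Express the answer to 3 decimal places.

r₃ = 1.960 − (-2.099)·(1.960 − 3.330) / (-2.099 − 18.738)
   = 1.960 − (2.87563)/(-20.83700) = 2.09801

2.098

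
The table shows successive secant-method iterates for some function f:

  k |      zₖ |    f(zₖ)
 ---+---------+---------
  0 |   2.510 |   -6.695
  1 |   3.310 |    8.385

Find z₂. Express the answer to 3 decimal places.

z₂ = 3.310 − 8.385·(3.310 − 2.510) / (8.385 − (-6.695))
   = 3.310 − (6.70800)/(15.08000) = 2.86517

2.865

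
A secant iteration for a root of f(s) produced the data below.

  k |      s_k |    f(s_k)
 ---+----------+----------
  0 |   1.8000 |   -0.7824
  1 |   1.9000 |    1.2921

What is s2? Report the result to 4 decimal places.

1.8377

s2 = 1.9000 − 1.2921·(1.9000 − 1.8000) / (1.2921 − (-0.7824))
   = 1.9000 − (0.129210)/(2.074500) = 1.837715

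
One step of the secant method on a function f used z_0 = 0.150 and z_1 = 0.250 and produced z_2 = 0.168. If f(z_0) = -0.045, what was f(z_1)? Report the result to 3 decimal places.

The secant line through (0.150, -0.045) and (0.250, f(z_1)) crosses zero at z_2 = 0.168.
So (0.150, -0.045), (0.250, f(z_1)), (0.168, 0) are collinear:
f(z_1) = -0.045 · (0.250 − 0.168) / (0.150 − 0.168) = -0.045 · (0.08200)/(-0.01800) = 0.20500

0.205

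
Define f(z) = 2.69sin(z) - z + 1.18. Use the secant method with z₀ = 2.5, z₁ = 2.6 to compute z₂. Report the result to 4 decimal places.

f(2.5) = 0.289890, f(2.6) = -0.033301
z₂ = 2.600000 − (-0.033301)·(2.600000 − 2.500000) / (-0.033301 − 0.289890) = 2.600000 − (-0.003330)/(-0.323191) = 2.589696

2.5897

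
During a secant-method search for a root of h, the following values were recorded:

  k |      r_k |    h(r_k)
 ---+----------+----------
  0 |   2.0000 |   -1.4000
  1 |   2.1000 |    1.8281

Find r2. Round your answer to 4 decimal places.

2.0434

r2 = 2.1000 − 1.8281·(2.1000 − 2.0000) / (1.8281 − (-1.4000))
   = 2.1000 − (0.182810)/(3.228100) = 2.043369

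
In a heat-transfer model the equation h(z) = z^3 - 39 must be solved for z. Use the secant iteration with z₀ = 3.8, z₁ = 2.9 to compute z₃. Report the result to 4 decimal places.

h(3.8) = 15.872000, h(2.9) = -14.611000
z₂ = 2.900000 − (-14.611000)·(2.900000 − 3.800000) / (-14.611000 − 15.872000) = 2.900000 − (13.149900)/(-30.483000) = 3.331385
h(3.331385) = -2.027879
z₃ = 3.331385 − (-2.027879)·(3.331385 − 2.900000) / (-2.027879 − (-14.611000)) = 3.331385 − (-0.874796)/(12.583121) = 3.400906

3.4009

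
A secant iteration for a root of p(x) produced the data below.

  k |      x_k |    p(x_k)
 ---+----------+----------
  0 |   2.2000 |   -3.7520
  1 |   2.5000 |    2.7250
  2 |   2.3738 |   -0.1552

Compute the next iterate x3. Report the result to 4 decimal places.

2.3806

x3 = 2.3738 − (-0.1552)·(2.3738 − 2.5000) / (-0.1552 − 2.7250)
   = 2.3738 − (0.019586)/(-2.880200) = 2.380600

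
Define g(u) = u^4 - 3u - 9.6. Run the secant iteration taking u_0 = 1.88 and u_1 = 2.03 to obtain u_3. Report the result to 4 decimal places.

g(1.88) = -2.748017, g(2.03) = 1.291817
u_2 = 2.030000 − 1.291817·(2.030000 − 1.880000) / (1.291817 − (-2.748017)) = 2.030000 − (0.193773)/(4.039833) = 1.982035
g(1.982035) = -0.113299
u_3 = 1.982035 − (-0.113299)·(1.982035 − 2.030000) / (-0.113299 − 1.291817) = 1.982035 − (0.005434)/(-1.405116) = 1.985902

1.9859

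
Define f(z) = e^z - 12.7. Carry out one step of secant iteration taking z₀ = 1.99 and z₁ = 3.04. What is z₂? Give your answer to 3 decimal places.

2.406

f(1.99) = -5.38447, f(3.04) = 8.20524
z₂ = 3.04000 − 8.20524·(3.04000 − 1.99000) / (8.20524 − (-5.38447)) = 3.04000 − (8.61551)/(13.58971) = 2.40603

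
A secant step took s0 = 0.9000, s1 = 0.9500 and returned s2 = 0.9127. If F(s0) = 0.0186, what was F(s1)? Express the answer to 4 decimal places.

The secant line through (0.9000, 0.0186) and (0.9500, F(s1)) crosses zero at s2 = 0.9127.
So (0.9000, 0.0186), (0.9500, F(s1)), (0.9127, 0) are collinear:
F(s1) = 0.0186 · (0.9500 − 0.9127) / (0.9000 − 0.9127) = 0.0186 · (0.037300)/(-0.012700) = -0.054628

-0.0546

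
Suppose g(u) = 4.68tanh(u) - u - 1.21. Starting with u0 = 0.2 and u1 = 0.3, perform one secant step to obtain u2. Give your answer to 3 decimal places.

g(0.2) = -0.48628, g(0.3) = -0.14666
u2 = 0.30000 − (-0.14666)·(0.30000 − 0.20000) / (-0.14666 − (-0.48628)) = 0.30000 − (-0.01467)/(0.33963) = 0.34318

0.343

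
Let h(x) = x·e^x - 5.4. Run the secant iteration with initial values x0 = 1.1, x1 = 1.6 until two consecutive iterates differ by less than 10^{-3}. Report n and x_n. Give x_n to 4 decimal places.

h(1.1) = -2.095417, h(1.6) = 2.524852
x2 = 1.600000 − 2.524852·(0.500000)/(4.620269) = 1.326764;  |Δ| = 0.273236
h(1.326764) = -0.399659
x3 = 1.326764 − (-0.399659)·(-0.273236)/(-2.924511) = 1.364104;  |Δ| = 0.037340
h(1.364104) = -0.063334
x4 = 1.364104 − (-0.063334)·(0.037340)/(0.336325) = 1.371135;  |Δ| = 0.007032
h(1.371135) = 0.002027
x5 = 1.371135 − 0.002027·(0.007032)/(0.065360) = 1.370917;  |Δ| = 0.000218
|x5 − x4| = 0.000218 < 10^{-3}

n = 5, x_n = 1.3709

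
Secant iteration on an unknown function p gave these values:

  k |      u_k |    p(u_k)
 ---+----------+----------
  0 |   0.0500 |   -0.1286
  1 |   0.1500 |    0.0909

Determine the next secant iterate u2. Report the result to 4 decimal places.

u2 = 0.1500 − 0.0909·(0.1500 − 0.0500) / (0.0909 − (-0.1286))
   = 0.1500 − (0.009090)/(0.219500) = 0.108588

0.1086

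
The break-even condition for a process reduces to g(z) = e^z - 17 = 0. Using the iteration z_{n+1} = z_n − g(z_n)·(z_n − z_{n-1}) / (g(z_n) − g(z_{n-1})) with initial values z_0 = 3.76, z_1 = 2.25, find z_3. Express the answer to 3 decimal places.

2.915

g(3.76) = 25.94843, g(2.25) = -7.51226
z_2 = 2.25000 − (-7.51226)·(2.25000 − 3.76000) / (-7.51226 − 25.94843) = 2.25000 − (11.34352)/(-33.46069) = 2.58901
g(2.58901) = -3.68341
z_3 = 2.58901 − (-3.68341)·(2.58901 − 2.25000) / (-3.68341 − (-7.51226)) = 2.58901 − (-1.24872)/(3.82885) = 2.91514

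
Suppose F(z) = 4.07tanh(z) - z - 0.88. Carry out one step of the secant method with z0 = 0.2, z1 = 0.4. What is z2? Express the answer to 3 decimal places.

0.302

F(0.2) = -0.27668, F(0.4) = 0.26639
z2 = 0.40000 − 0.26639·(0.40000 − 0.20000) / (0.26639 − (-0.27668)) = 0.40000 − (0.05328)/(0.54307) = 0.30189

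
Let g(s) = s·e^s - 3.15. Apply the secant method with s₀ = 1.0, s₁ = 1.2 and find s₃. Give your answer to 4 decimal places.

1.0744

g(1.0) = -0.431718, g(1.2) = 0.834140
s₂ = 1.200000 − 0.834140·(1.200000 − 1.000000) / (0.834140 − (-0.431718)) = 1.200000 − (0.166828)/(1.265858) = 1.068210
g(1.068210) = -0.041335
s₃ = 1.068210 − (-0.041335)·(1.068210 − 1.200000) / (-0.041335 − 0.834140) = 1.068210 − (0.005448)/(-0.875475) = 1.074432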